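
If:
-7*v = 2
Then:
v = -2/7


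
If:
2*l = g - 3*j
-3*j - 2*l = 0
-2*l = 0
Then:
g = 0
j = 0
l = 0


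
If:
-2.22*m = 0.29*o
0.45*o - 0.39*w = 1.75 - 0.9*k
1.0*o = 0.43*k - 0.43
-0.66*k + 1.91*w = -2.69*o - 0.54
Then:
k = 1.73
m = -0.04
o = 0.31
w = -0.13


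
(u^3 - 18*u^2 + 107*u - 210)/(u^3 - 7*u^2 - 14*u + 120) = (u - 7)/(u + 4)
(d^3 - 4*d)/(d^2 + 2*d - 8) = d*(d + 2)/(d + 4)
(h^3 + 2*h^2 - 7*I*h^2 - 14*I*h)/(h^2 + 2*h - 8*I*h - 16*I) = h*(h - 7*I)/(h - 8*I)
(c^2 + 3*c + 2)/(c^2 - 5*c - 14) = (c + 1)/(c - 7)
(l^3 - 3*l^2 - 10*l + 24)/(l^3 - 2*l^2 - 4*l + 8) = (l^2 - l - 12)/(l^2 - 4)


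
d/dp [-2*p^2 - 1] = -4*p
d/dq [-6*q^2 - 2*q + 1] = -12*q - 2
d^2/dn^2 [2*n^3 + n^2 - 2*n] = 12*n + 2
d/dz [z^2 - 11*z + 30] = 2*z - 11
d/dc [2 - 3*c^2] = -6*c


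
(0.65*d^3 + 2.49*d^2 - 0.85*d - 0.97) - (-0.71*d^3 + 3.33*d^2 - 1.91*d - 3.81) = 1.36*d^3 - 0.84*d^2 + 1.06*d + 2.84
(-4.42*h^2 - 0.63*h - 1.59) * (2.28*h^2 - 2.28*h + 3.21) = -10.0776*h^4 + 8.6412*h^3 - 16.377*h^2 + 1.6029*h - 5.1039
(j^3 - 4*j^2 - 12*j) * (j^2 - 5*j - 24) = j^5 - 9*j^4 - 16*j^3 + 156*j^2 + 288*j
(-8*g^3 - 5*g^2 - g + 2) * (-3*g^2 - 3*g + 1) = 24*g^5 + 39*g^4 + 10*g^3 - 8*g^2 - 7*g + 2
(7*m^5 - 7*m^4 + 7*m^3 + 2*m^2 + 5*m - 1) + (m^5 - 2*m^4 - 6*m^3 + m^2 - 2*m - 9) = 8*m^5 - 9*m^4 + m^3 + 3*m^2 + 3*m - 10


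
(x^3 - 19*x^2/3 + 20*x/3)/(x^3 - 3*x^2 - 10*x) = (x - 4/3)/(x + 2)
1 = 1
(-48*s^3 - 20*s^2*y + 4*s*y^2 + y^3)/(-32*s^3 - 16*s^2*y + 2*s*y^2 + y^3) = (6*s + y)/(4*s + y)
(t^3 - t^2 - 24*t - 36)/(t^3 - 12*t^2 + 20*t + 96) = (t + 3)/(t - 8)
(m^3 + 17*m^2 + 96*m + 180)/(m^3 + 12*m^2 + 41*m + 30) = (m + 6)/(m + 1)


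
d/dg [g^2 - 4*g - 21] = 2*g - 4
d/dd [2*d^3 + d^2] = 2*d*(3*d + 1)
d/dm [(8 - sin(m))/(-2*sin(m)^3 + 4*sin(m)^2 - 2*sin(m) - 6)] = (-2*sin(m)^3 + 26*sin(m)^2 - 32*sin(m) + 11)*cos(m)/(2*(sin(m)^3 - 2*sin(m)^2 + sin(m) + 3)^2)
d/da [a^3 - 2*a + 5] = 3*a^2 - 2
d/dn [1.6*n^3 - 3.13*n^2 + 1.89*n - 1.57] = 4.8*n^2 - 6.26*n + 1.89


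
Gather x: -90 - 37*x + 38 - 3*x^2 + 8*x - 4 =-3*x^2 - 29*x - 56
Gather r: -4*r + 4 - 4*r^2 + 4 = -4*r^2 - 4*r + 8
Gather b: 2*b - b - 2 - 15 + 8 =b - 9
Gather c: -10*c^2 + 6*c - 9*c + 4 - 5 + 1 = -10*c^2 - 3*c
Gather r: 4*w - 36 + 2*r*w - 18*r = r*(2*w - 18) + 4*w - 36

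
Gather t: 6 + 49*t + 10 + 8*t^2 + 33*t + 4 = 8*t^2 + 82*t + 20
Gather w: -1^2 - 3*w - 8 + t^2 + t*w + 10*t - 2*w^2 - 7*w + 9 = t^2 + 10*t - 2*w^2 + w*(t - 10)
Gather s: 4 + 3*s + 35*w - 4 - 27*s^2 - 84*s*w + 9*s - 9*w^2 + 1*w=-27*s^2 + s*(12 - 84*w) - 9*w^2 + 36*w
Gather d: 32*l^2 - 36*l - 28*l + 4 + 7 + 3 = 32*l^2 - 64*l + 14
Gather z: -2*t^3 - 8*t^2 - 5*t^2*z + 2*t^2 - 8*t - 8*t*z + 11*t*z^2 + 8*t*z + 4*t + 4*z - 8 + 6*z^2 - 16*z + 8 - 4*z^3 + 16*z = -2*t^3 - 6*t^2 - 4*t - 4*z^3 + z^2*(11*t + 6) + z*(4 - 5*t^2)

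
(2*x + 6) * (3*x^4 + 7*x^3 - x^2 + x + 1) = 6*x^5 + 32*x^4 + 40*x^3 - 4*x^2 + 8*x + 6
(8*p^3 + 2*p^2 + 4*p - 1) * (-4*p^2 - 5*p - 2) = -32*p^5 - 48*p^4 - 42*p^3 - 20*p^2 - 3*p + 2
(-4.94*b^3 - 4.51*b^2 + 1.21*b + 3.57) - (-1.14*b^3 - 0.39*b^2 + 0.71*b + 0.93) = -3.8*b^3 - 4.12*b^2 + 0.5*b + 2.64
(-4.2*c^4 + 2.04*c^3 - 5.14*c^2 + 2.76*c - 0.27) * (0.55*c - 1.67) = -2.31*c^5 + 8.136*c^4 - 6.2338*c^3 + 10.1018*c^2 - 4.7577*c + 0.4509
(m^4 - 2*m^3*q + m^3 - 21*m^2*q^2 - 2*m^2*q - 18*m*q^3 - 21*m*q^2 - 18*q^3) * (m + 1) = m^5 - 2*m^4*q + 2*m^4 - 21*m^3*q^2 - 4*m^3*q + m^3 - 18*m^2*q^3 - 42*m^2*q^2 - 2*m^2*q - 36*m*q^3 - 21*m*q^2 - 18*q^3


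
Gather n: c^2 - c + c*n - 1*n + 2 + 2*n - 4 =c^2 - c + n*(c + 1) - 2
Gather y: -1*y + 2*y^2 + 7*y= 2*y^2 + 6*y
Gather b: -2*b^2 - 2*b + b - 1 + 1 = -2*b^2 - b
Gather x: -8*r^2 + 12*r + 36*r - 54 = -8*r^2 + 48*r - 54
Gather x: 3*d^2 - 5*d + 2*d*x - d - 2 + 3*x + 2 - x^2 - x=3*d^2 - 6*d - x^2 + x*(2*d + 2)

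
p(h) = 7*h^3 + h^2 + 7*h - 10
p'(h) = 21*h^2 + 2*h + 7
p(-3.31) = -276.07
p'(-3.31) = 230.46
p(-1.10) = -25.81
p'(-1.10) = 30.21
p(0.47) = -5.76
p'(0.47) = 12.58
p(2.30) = 96.56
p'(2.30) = 122.69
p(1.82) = 48.25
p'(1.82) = 80.20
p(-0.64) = -15.91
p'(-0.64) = 14.32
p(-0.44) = -13.48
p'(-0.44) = 10.19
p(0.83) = 0.50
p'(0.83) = 23.13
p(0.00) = -10.00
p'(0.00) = 7.00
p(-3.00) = -211.00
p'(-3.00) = 190.00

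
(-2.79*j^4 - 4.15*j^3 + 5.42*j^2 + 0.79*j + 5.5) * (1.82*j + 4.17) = -5.0778*j^5 - 19.1873*j^4 - 7.4411*j^3 + 24.0392*j^2 + 13.3043*j + 22.935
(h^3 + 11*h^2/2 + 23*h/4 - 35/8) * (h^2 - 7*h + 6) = h^5 - 3*h^4/2 - 107*h^3/4 - 93*h^2/8 + 521*h/8 - 105/4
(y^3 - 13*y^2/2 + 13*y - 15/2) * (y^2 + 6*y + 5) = y^5 - y^4/2 - 21*y^3 + 38*y^2 + 20*y - 75/2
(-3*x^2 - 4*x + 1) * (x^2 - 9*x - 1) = -3*x^4 + 23*x^3 + 40*x^2 - 5*x - 1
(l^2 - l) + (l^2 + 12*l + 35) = 2*l^2 + 11*l + 35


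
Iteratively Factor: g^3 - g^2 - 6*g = (g)*(g^2 - g - 6) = g*(g - 3)*(g + 2)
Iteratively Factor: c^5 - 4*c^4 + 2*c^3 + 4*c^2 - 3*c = (c - 3)*(c^4 - c^3 - c^2 + c) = (c - 3)*(c - 1)*(c^3 - c) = (c - 3)*(c - 1)*(c + 1)*(c^2 - c) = (c - 3)*(c - 1)^2*(c + 1)*(c)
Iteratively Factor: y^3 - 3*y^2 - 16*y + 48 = (y - 3)*(y^2 - 16) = (y - 4)*(y - 3)*(y + 4)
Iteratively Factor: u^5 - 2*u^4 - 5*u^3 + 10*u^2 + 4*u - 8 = (u - 2)*(u^4 - 5*u^2 + 4) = (u - 2)^2*(u^3 + 2*u^2 - u - 2) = (u - 2)^2*(u + 1)*(u^2 + u - 2) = (u - 2)^2*(u + 1)*(u + 2)*(u - 1)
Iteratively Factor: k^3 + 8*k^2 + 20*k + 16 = (k + 2)*(k^2 + 6*k + 8) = (k + 2)*(k + 4)*(k + 2)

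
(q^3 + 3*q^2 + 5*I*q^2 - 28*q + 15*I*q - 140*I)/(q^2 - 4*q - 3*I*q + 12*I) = (q^2 + q*(7 + 5*I) + 35*I)/(q - 3*I)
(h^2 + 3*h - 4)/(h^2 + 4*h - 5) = (h + 4)/(h + 5)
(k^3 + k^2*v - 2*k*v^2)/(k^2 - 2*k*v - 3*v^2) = k*(-k^2 - k*v + 2*v^2)/(-k^2 + 2*k*v + 3*v^2)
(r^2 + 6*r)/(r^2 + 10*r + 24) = r/(r + 4)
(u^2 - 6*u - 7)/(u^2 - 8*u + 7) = (u + 1)/(u - 1)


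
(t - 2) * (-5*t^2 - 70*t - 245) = -5*t^3 - 60*t^2 - 105*t + 490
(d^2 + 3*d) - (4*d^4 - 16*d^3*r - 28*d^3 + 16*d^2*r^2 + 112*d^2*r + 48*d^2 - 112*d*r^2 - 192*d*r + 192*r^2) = -4*d^4 + 16*d^3*r + 28*d^3 - 16*d^2*r^2 - 112*d^2*r - 47*d^2 + 112*d*r^2 + 192*d*r + 3*d - 192*r^2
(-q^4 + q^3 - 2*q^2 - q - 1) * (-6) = 6*q^4 - 6*q^3 + 12*q^2 + 6*q + 6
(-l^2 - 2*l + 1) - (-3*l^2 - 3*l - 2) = 2*l^2 + l + 3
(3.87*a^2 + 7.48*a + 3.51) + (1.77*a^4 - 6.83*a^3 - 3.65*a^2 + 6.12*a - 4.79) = 1.77*a^4 - 6.83*a^3 + 0.22*a^2 + 13.6*a - 1.28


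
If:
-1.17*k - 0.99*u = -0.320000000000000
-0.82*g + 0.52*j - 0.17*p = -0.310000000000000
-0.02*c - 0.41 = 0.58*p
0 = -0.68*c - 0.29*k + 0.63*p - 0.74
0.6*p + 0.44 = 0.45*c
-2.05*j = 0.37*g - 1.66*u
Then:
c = 0.03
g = 2.89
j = 3.73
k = -4.17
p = -0.71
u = 5.25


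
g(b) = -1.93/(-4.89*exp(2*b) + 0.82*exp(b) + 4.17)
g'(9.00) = 0.00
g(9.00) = 0.00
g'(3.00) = 0.00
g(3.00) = 0.00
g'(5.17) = -0.00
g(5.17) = 0.00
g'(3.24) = -0.00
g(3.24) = 0.00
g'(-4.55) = 0.00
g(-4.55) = -0.46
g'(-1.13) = -0.09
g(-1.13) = -0.49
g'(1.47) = -0.05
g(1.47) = 0.02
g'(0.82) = -0.25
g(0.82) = 0.10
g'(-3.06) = 0.00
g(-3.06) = -0.46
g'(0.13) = -14.79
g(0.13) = 1.56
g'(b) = -1.93*(9.78*exp(2*b) - 0.82*exp(b))/(-4.89*exp(2*b) + 0.82*exp(b) + 4.17)^2 = (1.5826 - 18.8754*exp(b))*exp(b)/(-4.89*exp(2*b) + 0.82*exp(b) + 4.17)^2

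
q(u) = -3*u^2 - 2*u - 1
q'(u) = -6*u - 2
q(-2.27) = -11.92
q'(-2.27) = 11.62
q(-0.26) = -0.68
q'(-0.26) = -0.44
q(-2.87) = -19.97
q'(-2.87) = 15.22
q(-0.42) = -0.69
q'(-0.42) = 0.52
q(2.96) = -33.20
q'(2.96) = -19.76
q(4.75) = -78.19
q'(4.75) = -30.50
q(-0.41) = -0.68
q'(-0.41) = 0.46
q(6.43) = -137.89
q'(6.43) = -40.58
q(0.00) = -1.00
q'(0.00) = -2.00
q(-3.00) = -22.00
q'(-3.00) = 16.00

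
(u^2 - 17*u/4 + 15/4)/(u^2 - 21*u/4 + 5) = (u - 3)/(u - 4)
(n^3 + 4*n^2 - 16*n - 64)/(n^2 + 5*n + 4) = (n^2 - 16)/(n + 1)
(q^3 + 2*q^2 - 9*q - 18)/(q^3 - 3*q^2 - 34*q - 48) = (q - 3)/(q - 8)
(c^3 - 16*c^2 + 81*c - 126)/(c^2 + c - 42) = (c^2 - 10*c + 21)/(c + 7)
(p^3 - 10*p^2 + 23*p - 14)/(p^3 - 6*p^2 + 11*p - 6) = (p - 7)/(p - 3)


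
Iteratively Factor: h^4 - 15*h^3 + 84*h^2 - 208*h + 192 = (h - 4)*(h^3 - 11*h^2 + 40*h - 48) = (h - 4)^2*(h^2 - 7*h + 12) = (h - 4)^3*(h - 3)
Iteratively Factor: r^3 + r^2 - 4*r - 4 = (r + 2)*(r^2 - r - 2) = (r - 2)*(r + 2)*(r + 1)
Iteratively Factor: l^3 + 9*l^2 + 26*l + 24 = (l + 3)*(l^2 + 6*l + 8) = (l + 2)*(l + 3)*(l + 4)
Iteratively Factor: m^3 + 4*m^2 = (m + 4)*(m^2) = m*(m + 4)*(m)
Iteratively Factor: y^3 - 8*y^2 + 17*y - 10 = (y - 5)*(y^2 - 3*y + 2) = (y - 5)*(y - 2)*(y - 1)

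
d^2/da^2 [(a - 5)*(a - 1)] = 2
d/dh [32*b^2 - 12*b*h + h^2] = -12*b + 2*h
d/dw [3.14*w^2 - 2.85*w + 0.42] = 6.28*w - 2.85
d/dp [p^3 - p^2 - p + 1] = 3*p^2 - 2*p - 1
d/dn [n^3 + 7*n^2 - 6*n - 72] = 3*n^2 + 14*n - 6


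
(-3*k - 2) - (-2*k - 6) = 4 - k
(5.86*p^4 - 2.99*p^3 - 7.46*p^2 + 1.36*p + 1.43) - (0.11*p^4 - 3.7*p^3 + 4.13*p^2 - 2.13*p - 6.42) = 5.75*p^4 + 0.71*p^3 - 11.59*p^2 + 3.49*p + 7.85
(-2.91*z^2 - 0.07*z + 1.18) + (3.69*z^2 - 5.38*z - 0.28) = 0.78*z^2 - 5.45*z + 0.9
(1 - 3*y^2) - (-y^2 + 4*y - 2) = -2*y^2 - 4*y + 3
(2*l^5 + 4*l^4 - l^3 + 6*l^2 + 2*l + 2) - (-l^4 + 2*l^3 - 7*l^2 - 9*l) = 2*l^5 + 5*l^4 - 3*l^3 + 13*l^2 + 11*l + 2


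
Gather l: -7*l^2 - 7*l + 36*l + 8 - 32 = -7*l^2 + 29*l - 24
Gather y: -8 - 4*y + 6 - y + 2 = -5*y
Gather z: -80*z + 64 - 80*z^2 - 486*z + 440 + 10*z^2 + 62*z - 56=-70*z^2 - 504*z + 448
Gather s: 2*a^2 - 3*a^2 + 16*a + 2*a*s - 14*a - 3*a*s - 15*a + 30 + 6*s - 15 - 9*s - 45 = -a^2 - 13*a + s*(-a - 3) - 30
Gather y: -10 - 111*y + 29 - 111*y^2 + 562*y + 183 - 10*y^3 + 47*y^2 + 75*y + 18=-10*y^3 - 64*y^2 + 526*y + 220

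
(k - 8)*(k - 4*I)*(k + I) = k^3 - 8*k^2 - 3*I*k^2 + 4*k + 24*I*k - 32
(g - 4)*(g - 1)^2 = g^3 - 6*g^2 + 9*g - 4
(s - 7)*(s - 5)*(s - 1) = s^3 - 13*s^2 + 47*s - 35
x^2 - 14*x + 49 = (x - 7)^2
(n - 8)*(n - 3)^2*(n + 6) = n^4 - 8*n^3 - 27*n^2 + 270*n - 432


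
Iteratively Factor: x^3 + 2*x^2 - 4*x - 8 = (x + 2)*(x^2 - 4) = (x + 2)^2*(x - 2)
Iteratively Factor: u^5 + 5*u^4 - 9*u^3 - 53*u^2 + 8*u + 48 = (u - 3)*(u^4 + 8*u^3 + 15*u^2 - 8*u - 16) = (u - 3)*(u - 1)*(u^3 + 9*u^2 + 24*u + 16) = (u - 3)*(u - 1)*(u + 4)*(u^2 + 5*u + 4) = (u - 3)*(u - 1)*(u + 1)*(u + 4)*(u + 4)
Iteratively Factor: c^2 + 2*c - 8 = (c - 2)*(c + 4)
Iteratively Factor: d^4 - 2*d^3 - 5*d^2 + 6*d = (d - 1)*(d^3 - d^2 - 6*d) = (d - 3)*(d - 1)*(d^2 + 2*d) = d*(d - 3)*(d - 1)*(d + 2)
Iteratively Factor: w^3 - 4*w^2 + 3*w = (w - 3)*(w^2 - w) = (w - 3)*(w - 1)*(w)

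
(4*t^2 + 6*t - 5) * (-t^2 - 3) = -4*t^4 - 6*t^3 - 7*t^2 - 18*t + 15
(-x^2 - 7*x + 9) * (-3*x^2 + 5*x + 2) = 3*x^4 + 16*x^3 - 64*x^2 + 31*x + 18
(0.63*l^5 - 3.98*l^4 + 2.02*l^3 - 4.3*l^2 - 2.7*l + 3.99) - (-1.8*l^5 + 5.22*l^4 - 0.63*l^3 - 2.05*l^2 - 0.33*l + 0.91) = 2.43*l^5 - 9.2*l^4 + 2.65*l^3 - 2.25*l^2 - 2.37*l + 3.08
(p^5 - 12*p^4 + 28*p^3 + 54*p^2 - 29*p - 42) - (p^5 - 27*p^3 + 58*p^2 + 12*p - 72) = -12*p^4 + 55*p^3 - 4*p^2 - 41*p + 30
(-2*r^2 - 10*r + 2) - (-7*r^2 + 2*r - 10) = 5*r^2 - 12*r + 12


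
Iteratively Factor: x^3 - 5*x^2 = (x - 5)*(x^2) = x*(x - 5)*(x)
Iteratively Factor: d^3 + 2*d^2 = (d + 2)*(d^2) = d*(d + 2)*(d)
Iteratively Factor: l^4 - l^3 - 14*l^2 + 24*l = (l - 3)*(l^3 + 2*l^2 - 8*l) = l*(l - 3)*(l^2 + 2*l - 8) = l*(l - 3)*(l - 2)*(l + 4)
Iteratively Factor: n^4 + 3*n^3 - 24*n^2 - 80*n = (n - 5)*(n^3 + 8*n^2 + 16*n) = (n - 5)*(n + 4)*(n^2 + 4*n) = n*(n - 5)*(n + 4)*(n + 4)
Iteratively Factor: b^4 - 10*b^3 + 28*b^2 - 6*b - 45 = (b + 1)*(b^3 - 11*b^2 + 39*b - 45) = (b - 3)*(b + 1)*(b^2 - 8*b + 15) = (b - 3)^2*(b + 1)*(b - 5)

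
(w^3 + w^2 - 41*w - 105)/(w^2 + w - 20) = (w^2 - 4*w - 21)/(w - 4)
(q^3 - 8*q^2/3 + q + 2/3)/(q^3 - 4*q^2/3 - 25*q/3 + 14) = (3*q^2 - 2*q - 1)/(3*q^2 + 2*q - 21)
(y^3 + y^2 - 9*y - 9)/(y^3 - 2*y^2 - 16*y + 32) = (y^3 + y^2 - 9*y - 9)/(y^3 - 2*y^2 - 16*y + 32)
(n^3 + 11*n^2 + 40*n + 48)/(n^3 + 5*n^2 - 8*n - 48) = (n + 3)/(n - 3)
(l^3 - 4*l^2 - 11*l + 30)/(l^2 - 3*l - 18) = (l^2 - 7*l + 10)/(l - 6)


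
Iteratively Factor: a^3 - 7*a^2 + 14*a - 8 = (a - 2)*(a^2 - 5*a + 4) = (a - 2)*(a - 1)*(a - 4)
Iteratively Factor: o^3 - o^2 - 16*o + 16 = (o + 4)*(o^2 - 5*o + 4) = (o - 1)*(o + 4)*(o - 4)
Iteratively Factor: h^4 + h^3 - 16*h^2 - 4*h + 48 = (h + 4)*(h^3 - 3*h^2 - 4*h + 12) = (h - 3)*(h + 4)*(h^2 - 4) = (h - 3)*(h - 2)*(h + 4)*(h + 2)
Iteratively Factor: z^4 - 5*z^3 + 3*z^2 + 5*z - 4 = (z + 1)*(z^3 - 6*z^2 + 9*z - 4) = (z - 4)*(z + 1)*(z^2 - 2*z + 1) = (z - 4)*(z - 1)*(z + 1)*(z - 1)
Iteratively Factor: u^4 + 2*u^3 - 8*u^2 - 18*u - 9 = (u + 3)*(u^3 - u^2 - 5*u - 3) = (u - 3)*(u + 3)*(u^2 + 2*u + 1) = (u - 3)*(u + 1)*(u + 3)*(u + 1)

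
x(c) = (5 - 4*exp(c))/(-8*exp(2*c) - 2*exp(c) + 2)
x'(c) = (5 - 4*exp(c))*(16*exp(2*c) + 2*exp(c))/(-8*exp(2*c) - 2*exp(c) + 2)^2 - 4*exp(c)/(-8*exp(2*c) - 2*exp(c) + 2) = (-16*exp(2*c) + 40*exp(c) + 1)*exp(c)/(2*(16*exp(4*c) + 8*exp(3*c) - 7*exp(2*c) - 2*exp(c) + 1))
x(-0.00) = -0.12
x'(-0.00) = 0.78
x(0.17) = -0.02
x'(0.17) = 0.46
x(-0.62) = -2.05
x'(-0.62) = 9.95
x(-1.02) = 14.91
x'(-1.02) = 169.06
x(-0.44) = -0.93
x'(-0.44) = 3.82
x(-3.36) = 2.53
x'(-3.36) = 0.04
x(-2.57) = 2.61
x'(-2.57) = 0.19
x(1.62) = 0.07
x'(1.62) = -0.05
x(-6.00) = 2.50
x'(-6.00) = 0.00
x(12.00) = 0.00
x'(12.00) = 0.00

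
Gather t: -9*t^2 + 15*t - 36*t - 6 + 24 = -9*t^2 - 21*t + 18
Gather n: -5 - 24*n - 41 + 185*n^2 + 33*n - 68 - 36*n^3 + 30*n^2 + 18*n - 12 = -36*n^3 + 215*n^2 + 27*n - 126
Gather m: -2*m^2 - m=-2*m^2 - m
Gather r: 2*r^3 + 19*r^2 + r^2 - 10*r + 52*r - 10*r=2*r^3 + 20*r^2 + 32*r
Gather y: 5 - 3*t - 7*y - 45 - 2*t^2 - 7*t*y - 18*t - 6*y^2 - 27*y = -2*t^2 - 21*t - 6*y^2 + y*(-7*t - 34) - 40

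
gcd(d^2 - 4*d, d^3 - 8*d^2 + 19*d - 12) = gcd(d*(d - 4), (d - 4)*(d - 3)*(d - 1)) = d - 4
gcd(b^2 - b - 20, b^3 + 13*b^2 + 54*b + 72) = b + 4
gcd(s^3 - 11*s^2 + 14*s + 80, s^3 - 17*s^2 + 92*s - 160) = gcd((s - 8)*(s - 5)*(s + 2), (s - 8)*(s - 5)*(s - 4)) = s^2 - 13*s + 40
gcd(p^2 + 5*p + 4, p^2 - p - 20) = p + 4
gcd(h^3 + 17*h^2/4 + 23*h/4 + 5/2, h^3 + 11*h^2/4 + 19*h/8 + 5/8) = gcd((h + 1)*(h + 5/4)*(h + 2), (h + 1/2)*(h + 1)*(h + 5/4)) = h^2 + 9*h/4 + 5/4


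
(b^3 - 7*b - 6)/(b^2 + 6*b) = (b^3 - 7*b - 6)/(b*(b + 6))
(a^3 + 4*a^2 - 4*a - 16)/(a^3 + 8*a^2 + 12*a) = (a^2 + 2*a - 8)/(a*(a + 6))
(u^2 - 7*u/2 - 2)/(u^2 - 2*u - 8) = (u + 1/2)/(u + 2)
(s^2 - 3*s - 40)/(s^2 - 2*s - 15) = (-s^2 + 3*s + 40)/(-s^2 + 2*s + 15)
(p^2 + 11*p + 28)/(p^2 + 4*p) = (p + 7)/p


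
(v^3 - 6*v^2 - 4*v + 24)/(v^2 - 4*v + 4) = (v^2 - 4*v - 12)/(v - 2)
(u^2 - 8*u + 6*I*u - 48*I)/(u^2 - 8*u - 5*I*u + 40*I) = (u + 6*I)/(u - 5*I)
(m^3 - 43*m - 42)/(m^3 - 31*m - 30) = (m^2 - m - 42)/(m^2 - m - 30)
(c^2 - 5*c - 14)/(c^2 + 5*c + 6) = (c - 7)/(c + 3)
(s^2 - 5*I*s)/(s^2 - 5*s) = (s - 5*I)/(s - 5)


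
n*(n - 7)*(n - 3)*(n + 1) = n^4 - 9*n^3 + 11*n^2 + 21*n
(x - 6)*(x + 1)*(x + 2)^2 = x^4 - x^3 - 22*x^2 - 44*x - 24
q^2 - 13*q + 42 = (q - 7)*(q - 6)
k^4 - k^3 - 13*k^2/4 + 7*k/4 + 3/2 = (k - 2)*(k - 1)*(k + 1/2)*(k + 3/2)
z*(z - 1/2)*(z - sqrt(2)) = z^3 - sqrt(2)*z^2 - z^2/2 + sqrt(2)*z/2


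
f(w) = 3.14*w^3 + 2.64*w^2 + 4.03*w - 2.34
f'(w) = 9.42*w^2 + 5.28*w + 4.03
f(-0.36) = -3.60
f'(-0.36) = 3.35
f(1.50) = 20.24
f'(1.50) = 33.14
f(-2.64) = -52.35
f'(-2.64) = 55.74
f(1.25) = 12.96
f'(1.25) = 25.35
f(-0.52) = -4.16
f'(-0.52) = 3.83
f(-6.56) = -801.59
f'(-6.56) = 374.77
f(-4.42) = -239.72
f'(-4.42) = 164.73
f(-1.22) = -9.03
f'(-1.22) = 11.61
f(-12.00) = -5096.46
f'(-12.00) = 1297.15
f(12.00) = 5852.10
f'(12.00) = 1423.87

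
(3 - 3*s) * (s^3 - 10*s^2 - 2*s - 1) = -3*s^4 + 33*s^3 - 24*s^2 - 3*s - 3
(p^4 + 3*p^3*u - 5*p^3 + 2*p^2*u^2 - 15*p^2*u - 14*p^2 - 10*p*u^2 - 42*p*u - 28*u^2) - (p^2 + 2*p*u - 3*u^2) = p^4 + 3*p^3*u - 5*p^3 + 2*p^2*u^2 - 15*p^2*u - 15*p^2 - 10*p*u^2 - 44*p*u - 25*u^2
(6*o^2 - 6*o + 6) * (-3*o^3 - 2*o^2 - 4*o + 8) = -18*o^5 + 6*o^4 - 30*o^3 + 60*o^2 - 72*o + 48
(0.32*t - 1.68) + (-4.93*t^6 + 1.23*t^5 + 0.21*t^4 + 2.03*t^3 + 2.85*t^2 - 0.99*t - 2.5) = -4.93*t^6 + 1.23*t^5 + 0.21*t^4 + 2.03*t^3 + 2.85*t^2 - 0.67*t - 4.18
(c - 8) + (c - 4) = 2*c - 12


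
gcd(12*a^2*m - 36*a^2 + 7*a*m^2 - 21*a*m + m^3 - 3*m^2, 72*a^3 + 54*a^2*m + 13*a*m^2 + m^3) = 12*a^2 + 7*a*m + m^2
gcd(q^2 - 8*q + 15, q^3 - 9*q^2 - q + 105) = q - 5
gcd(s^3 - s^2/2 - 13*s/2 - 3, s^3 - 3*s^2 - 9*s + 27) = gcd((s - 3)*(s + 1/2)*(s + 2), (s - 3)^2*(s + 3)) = s - 3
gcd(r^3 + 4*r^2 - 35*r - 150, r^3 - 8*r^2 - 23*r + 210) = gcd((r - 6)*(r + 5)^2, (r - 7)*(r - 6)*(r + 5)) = r^2 - r - 30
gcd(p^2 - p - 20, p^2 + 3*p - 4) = p + 4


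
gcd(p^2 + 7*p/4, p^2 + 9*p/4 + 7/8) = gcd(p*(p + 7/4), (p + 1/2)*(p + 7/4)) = p + 7/4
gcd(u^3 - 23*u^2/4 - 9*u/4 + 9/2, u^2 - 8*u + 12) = u - 6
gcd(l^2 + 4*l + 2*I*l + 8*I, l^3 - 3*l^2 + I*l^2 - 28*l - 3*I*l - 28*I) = l + 4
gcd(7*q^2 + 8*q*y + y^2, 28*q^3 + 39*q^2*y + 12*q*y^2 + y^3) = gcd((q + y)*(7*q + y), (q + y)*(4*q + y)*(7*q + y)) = 7*q^2 + 8*q*y + y^2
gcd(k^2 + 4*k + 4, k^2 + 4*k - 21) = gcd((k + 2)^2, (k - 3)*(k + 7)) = 1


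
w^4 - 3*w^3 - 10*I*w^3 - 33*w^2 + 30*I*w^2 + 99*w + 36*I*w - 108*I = (w - 3)*(w - 4*I)*(w - 3*I)^2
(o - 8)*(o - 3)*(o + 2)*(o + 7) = o^4 - 2*o^3 - 61*o^2 + 62*o + 336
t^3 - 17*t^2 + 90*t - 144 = (t - 8)*(t - 6)*(t - 3)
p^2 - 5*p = p*(p - 5)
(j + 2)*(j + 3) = j^2 + 5*j + 6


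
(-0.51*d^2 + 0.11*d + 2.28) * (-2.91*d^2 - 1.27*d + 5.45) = 1.4841*d^4 + 0.3276*d^3 - 9.554*d^2 - 2.2961*d + 12.426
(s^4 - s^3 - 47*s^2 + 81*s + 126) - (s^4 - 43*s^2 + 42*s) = -s^3 - 4*s^2 + 39*s + 126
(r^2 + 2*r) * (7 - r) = -r^3 + 5*r^2 + 14*r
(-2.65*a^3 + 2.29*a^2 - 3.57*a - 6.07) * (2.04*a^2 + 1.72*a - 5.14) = -5.406*a^5 + 0.1136*a^4 + 10.277*a^3 - 30.2938*a^2 + 7.9094*a + 31.1998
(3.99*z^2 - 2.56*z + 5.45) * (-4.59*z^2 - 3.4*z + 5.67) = -18.3141*z^4 - 1.8156*z^3 + 6.3118*z^2 - 33.0452*z + 30.9015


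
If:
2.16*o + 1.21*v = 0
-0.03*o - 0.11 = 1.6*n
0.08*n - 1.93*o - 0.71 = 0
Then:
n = -0.06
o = -0.37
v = 0.66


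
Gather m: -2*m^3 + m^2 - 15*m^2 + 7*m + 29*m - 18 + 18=-2*m^3 - 14*m^2 + 36*m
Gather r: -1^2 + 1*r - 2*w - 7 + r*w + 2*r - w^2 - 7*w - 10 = r*(w + 3) - w^2 - 9*w - 18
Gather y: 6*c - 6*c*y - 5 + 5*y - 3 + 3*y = 6*c + y*(8 - 6*c) - 8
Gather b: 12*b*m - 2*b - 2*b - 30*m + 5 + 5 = b*(12*m - 4) - 30*m + 10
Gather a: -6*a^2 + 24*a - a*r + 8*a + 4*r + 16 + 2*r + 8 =-6*a^2 + a*(32 - r) + 6*r + 24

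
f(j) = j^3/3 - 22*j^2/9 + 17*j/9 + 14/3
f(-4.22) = -71.89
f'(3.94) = -1.85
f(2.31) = 0.09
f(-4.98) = -106.53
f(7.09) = 13.98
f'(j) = j^2 - 44*j/9 + 17/9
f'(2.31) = -4.07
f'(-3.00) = 25.56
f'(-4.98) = 51.04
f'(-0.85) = 6.77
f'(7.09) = 17.49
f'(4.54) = 0.30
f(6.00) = 0.00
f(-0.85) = 1.09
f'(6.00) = 8.56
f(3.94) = -5.45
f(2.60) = -1.09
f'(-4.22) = 40.33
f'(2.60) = -4.06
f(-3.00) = -32.00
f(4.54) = -5.95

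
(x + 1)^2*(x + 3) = x^3 + 5*x^2 + 7*x + 3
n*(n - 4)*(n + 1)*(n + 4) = n^4 + n^3 - 16*n^2 - 16*n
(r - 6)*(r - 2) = r^2 - 8*r + 12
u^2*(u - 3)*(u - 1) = u^4 - 4*u^3 + 3*u^2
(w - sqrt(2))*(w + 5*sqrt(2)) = w^2 + 4*sqrt(2)*w - 10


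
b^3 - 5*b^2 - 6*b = b*(b - 6)*(b + 1)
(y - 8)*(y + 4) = y^2 - 4*y - 32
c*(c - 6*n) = c^2 - 6*c*n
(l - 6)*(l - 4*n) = l^2 - 4*l*n - 6*l + 24*n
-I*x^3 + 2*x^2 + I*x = x*(x + I)*(-I*x + 1)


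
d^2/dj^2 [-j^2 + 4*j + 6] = -2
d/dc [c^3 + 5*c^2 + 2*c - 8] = 3*c^2 + 10*c + 2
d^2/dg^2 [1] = 0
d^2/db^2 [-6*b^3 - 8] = -36*b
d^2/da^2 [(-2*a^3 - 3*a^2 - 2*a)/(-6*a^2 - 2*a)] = 11/(27*a^3 + 27*a^2 + 9*a + 1)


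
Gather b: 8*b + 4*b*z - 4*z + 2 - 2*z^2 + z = b*(4*z + 8) - 2*z^2 - 3*z + 2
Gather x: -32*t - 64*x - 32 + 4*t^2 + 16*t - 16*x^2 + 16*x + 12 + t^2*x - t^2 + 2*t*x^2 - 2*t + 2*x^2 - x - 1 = 3*t^2 - 18*t + x^2*(2*t - 14) + x*(t^2 - 49) - 21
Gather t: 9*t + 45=9*t + 45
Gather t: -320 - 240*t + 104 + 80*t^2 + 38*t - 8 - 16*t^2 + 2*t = 64*t^2 - 200*t - 224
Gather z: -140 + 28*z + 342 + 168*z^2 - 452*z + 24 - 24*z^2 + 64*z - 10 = 144*z^2 - 360*z + 216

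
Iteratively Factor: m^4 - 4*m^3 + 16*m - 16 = (m - 2)*(m^3 - 2*m^2 - 4*m + 8) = (m - 2)^2*(m^2 - 4) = (m - 2)^3*(m + 2)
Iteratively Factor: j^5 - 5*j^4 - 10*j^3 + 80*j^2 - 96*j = (j - 3)*(j^4 - 2*j^3 - 16*j^2 + 32*j) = j*(j - 3)*(j^3 - 2*j^2 - 16*j + 32) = j*(j - 3)*(j + 4)*(j^2 - 6*j + 8) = j*(j - 3)*(j - 2)*(j + 4)*(j - 4)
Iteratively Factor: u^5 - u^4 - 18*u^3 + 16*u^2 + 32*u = (u + 4)*(u^4 - 5*u^3 + 2*u^2 + 8*u) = (u - 4)*(u + 4)*(u^3 - u^2 - 2*u) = (u - 4)*(u - 2)*(u + 4)*(u^2 + u) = u*(u - 4)*(u - 2)*(u + 4)*(u + 1)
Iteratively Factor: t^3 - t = (t + 1)*(t^2 - t) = (t - 1)*(t + 1)*(t)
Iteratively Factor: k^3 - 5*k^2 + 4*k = (k)*(k^2 - 5*k + 4) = k*(k - 4)*(k - 1)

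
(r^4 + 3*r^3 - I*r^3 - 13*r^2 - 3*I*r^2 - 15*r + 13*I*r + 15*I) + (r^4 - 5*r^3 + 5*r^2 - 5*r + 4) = 2*r^4 - 2*r^3 - I*r^3 - 8*r^2 - 3*I*r^2 - 20*r + 13*I*r + 4 + 15*I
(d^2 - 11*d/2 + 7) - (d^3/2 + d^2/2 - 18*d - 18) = -d^3/2 + d^2/2 + 25*d/2 + 25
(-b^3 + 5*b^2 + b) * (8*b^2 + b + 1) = -8*b^5 + 39*b^4 + 12*b^3 + 6*b^2 + b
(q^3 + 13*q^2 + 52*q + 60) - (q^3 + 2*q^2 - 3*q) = 11*q^2 + 55*q + 60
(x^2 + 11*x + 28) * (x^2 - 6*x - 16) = x^4 + 5*x^3 - 54*x^2 - 344*x - 448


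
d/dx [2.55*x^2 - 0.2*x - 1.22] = 5.1*x - 0.2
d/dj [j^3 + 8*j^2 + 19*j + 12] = 3*j^2 + 16*j + 19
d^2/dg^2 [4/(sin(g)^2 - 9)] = 8*(-2*sin(g)^4 - 15*sin(g)^2 + 9)/(sin(g)^2 - 9)^3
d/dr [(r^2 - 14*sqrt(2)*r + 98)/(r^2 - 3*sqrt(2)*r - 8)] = (11*sqrt(2)*r^2 - 212*r + 406*sqrt(2))/(r^4 - 6*sqrt(2)*r^3 + 2*r^2 + 48*sqrt(2)*r + 64)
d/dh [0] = 0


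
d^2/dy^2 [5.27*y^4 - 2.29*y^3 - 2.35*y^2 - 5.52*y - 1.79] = 63.24*y^2 - 13.74*y - 4.7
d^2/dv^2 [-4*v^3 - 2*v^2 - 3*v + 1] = -24*v - 4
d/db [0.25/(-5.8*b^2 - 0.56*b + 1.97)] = (2.9*b + 0.14)/(5.8*b^2 + 0.56*b - 1.97)^2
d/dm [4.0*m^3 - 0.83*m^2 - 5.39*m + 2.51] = 12.0*m^2 - 1.66*m - 5.39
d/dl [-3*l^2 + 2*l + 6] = 2 - 6*l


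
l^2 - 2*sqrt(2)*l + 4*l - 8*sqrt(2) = (l + 4)*(l - 2*sqrt(2))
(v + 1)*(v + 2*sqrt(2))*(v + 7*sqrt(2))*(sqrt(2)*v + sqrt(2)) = sqrt(2)*v^4 + 2*sqrt(2)*v^3 + 18*v^3 + 36*v^2 + 29*sqrt(2)*v^2 + 18*v + 56*sqrt(2)*v + 28*sqrt(2)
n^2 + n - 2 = (n - 1)*(n + 2)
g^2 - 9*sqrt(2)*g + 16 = (g - 8*sqrt(2))*(g - sqrt(2))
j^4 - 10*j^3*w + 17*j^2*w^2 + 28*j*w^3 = j*(j - 7*w)*(j - 4*w)*(j + w)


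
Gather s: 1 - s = 1 - s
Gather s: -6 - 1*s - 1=-s - 7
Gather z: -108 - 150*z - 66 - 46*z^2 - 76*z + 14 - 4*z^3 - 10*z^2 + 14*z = -4*z^3 - 56*z^2 - 212*z - 160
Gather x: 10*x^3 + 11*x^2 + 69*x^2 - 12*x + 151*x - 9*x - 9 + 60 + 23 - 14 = 10*x^3 + 80*x^2 + 130*x + 60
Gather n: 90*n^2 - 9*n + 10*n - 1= 90*n^2 + n - 1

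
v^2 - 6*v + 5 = (v - 5)*(v - 1)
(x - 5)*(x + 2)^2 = x^3 - x^2 - 16*x - 20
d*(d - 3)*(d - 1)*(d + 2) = d^4 - 2*d^3 - 5*d^2 + 6*d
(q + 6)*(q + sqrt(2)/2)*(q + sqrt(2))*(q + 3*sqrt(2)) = q^4 + 6*q^3 + 9*sqrt(2)*q^3/2 + 10*q^2 + 27*sqrt(2)*q^2 + 3*sqrt(2)*q + 60*q + 18*sqrt(2)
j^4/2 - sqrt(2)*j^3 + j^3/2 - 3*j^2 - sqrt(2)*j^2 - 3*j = j*(j/2 + 1/2)*(j - 3*sqrt(2))*(j + sqrt(2))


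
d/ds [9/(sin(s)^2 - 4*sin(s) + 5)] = 18*(2 - sin(s))*cos(s)/(sin(s)^2 - 4*sin(s) + 5)^2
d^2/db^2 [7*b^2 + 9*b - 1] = 14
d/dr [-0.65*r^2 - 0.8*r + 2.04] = -1.3*r - 0.8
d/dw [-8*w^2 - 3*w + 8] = -16*w - 3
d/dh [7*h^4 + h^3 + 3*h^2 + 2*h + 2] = 28*h^3 + 3*h^2 + 6*h + 2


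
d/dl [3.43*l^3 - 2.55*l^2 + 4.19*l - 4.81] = 10.29*l^2 - 5.1*l + 4.19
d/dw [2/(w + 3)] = -2/(w + 3)^2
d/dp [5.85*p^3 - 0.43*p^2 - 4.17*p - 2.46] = 17.55*p^2 - 0.86*p - 4.17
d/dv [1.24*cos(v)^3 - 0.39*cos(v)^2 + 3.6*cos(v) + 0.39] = (-3.72*cos(v)^2 + 0.78*cos(v) - 3.6)*sin(v)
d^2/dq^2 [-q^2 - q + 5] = -2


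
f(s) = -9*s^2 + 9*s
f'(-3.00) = 63.00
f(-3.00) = -108.00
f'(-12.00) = 225.00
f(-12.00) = -1404.00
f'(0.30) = 3.60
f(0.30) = 1.89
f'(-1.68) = 39.24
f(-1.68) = -40.52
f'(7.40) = -124.20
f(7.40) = -426.24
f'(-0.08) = 10.44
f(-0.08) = -0.78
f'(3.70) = -57.60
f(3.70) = -89.91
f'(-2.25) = 49.50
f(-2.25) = -65.81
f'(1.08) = -10.44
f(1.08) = -0.78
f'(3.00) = -45.00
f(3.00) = -54.00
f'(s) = 9 - 18*s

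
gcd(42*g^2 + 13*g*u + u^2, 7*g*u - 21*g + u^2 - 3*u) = 7*g + u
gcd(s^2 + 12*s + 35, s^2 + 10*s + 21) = s + 7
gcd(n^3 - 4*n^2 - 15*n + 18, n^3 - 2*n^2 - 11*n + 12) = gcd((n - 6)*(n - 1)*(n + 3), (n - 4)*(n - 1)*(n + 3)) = n^2 + 2*n - 3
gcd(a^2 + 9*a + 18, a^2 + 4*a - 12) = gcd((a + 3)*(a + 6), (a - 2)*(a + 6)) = a + 6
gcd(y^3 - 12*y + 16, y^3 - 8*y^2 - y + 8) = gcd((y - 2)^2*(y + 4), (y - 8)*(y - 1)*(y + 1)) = 1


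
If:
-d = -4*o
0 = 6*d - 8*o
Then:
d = 0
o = 0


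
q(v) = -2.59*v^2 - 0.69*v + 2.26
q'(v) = -5.18*v - 0.69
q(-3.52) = -27.40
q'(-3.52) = 17.54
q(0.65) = 0.72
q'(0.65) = -4.06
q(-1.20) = -0.64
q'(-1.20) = 5.53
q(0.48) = 1.33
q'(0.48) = -3.18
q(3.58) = -33.40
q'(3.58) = -19.23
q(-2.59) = -13.33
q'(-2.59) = 12.73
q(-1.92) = -5.96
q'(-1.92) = 9.26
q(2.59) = -16.90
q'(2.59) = -14.11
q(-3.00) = -18.98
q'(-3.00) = 14.85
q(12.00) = -378.98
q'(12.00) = -62.85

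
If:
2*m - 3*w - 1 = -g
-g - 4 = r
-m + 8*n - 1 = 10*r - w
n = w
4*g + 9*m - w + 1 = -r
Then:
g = -188/57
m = 392/285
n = -49/95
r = -40/57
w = -49/95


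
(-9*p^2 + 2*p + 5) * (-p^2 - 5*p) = 9*p^4 + 43*p^3 - 15*p^2 - 25*p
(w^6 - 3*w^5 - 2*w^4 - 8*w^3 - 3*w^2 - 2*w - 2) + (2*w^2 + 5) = w^6 - 3*w^5 - 2*w^4 - 8*w^3 - w^2 - 2*w + 3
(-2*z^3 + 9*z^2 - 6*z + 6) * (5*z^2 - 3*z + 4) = -10*z^5 + 51*z^4 - 65*z^3 + 84*z^2 - 42*z + 24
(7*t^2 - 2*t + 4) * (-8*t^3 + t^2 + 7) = -56*t^5 + 23*t^4 - 34*t^3 + 53*t^2 - 14*t + 28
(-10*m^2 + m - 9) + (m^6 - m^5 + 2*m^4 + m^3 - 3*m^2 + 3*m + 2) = m^6 - m^5 + 2*m^4 + m^3 - 13*m^2 + 4*m - 7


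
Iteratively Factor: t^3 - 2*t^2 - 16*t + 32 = (t - 2)*(t^2 - 16) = (t - 2)*(t + 4)*(t - 4)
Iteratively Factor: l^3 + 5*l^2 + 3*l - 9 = (l + 3)*(l^2 + 2*l - 3) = (l - 1)*(l + 3)*(l + 3)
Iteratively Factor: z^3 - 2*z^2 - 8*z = (z - 4)*(z^2 + 2*z) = z*(z - 4)*(z + 2)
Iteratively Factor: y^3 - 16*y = (y)*(y^2 - 16) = y*(y + 4)*(y - 4)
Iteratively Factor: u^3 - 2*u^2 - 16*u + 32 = (u - 4)*(u^2 + 2*u - 8) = (u - 4)*(u - 2)*(u + 4)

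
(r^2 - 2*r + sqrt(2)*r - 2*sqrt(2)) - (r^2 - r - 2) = -r + sqrt(2)*r - 2*sqrt(2) + 2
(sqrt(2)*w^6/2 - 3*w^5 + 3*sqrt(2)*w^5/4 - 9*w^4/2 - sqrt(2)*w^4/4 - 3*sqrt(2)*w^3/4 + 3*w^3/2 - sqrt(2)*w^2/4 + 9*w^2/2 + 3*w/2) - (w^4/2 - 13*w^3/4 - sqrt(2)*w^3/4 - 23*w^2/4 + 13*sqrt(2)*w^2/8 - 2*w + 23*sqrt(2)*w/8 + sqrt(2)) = sqrt(2)*w^6/2 - 3*w^5 + 3*sqrt(2)*w^5/4 - 5*w^4 - sqrt(2)*w^4/4 - sqrt(2)*w^3/2 + 19*w^3/4 - 15*sqrt(2)*w^2/8 + 41*w^2/4 - 23*sqrt(2)*w/8 + 7*w/2 - sqrt(2)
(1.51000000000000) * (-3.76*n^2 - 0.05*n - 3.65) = -5.6776*n^2 - 0.0755*n - 5.5115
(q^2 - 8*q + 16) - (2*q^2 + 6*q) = -q^2 - 14*q + 16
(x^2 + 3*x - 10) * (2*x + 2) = 2*x^3 + 8*x^2 - 14*x - 20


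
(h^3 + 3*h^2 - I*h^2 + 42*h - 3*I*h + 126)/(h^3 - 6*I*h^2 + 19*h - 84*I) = (h^2 + h*(3 + 6*I) + 18*I)/(h^2 + I*h + 12)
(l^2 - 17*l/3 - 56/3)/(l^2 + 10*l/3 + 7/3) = (l - 8)/(l + 1)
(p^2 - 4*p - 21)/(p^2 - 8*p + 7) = (p + 3)/(p - 1)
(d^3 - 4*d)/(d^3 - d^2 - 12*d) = (4 - d^2)/(-d^2 + d + 12)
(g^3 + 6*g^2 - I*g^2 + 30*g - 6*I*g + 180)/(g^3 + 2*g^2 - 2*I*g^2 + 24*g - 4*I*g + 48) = (g^2 + g*(6 + 5*I) + 30*I)/(g^2 + g*(2 + 4*I) + 8*I)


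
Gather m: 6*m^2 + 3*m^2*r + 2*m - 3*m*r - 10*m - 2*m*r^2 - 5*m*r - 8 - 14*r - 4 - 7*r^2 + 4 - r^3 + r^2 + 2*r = m^2*(3*r + 6) + m*(-2*r^2 - 8*r - 8) - r^3 - 6*r^2 - 12*r - 8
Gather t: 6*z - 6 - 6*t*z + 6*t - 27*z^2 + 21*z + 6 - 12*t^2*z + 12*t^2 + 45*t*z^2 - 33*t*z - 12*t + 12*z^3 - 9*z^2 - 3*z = t^2*(12 - 12*z) + t*(45*z^2 - 39*z - 6) + 12*z^3 - 36*z^2 + 24*z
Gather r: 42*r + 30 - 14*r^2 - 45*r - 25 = -14*r^2 - 3*r + 5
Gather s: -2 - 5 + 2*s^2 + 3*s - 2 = 2*s^2 + 3*s - 9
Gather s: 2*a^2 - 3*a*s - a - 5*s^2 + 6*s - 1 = 2*a^2 - a - 5*s^2 + s*(6 - 3*a) - 1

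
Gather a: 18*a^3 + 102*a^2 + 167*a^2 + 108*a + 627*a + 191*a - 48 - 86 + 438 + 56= 18*a^3 + 269*a^2 + 926*a + 360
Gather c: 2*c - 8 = 2*c - 8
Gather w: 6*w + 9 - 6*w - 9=0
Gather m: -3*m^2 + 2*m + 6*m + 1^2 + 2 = -3*m^2 + 8*m + 3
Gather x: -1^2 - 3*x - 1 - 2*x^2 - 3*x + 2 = -2*x^2 - 6*x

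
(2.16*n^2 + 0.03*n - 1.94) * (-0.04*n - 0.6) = -0.0864*n^3 - 1.2972*n^2 + 0.0596*n + 1.164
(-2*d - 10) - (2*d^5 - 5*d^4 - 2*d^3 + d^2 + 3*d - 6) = -2*d^5 + 5*d^4 + 2*d^3 - d^2 - 5*d - 4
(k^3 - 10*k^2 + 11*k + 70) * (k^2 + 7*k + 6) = k^5 - 3*k^4 - 53*k^3 + 87*k^2 + 556*k + 420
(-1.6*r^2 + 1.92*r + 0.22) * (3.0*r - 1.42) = -4.8*r^3 + 8.032*r^2 - 2.0664*r - 0.3124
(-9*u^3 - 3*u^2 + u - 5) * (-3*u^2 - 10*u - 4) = 27*u^5 + 99*u^4 + 63*u^3 + 17*u^2 + 46*u + 20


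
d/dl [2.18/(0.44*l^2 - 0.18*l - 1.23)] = (0.3924 - 1.9184*l)/(-0.44*l^2 + 0.18*l + 1.23)^2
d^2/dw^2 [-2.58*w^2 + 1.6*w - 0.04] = -5.16000000000000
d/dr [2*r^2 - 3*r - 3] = 4*r - 3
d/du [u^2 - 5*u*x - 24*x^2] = 2*u - 5*x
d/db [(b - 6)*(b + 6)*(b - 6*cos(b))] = 6*b^2*sin(b) + 3*b^2 - 12*b*cos(b) - 216*sin(b) - 36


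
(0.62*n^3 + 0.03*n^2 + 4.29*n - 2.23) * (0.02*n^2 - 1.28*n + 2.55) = 0.0124*n^5 - 0.793*n^4 + 1.6284*n^3 - 5.4593*n^2 + 13.7939*n - 5.6865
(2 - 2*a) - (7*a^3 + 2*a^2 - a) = -7*a^3 - 2*a^2 - a + 2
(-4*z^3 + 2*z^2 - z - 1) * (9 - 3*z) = 12*z^4 - 42*z^3 + 21*z^2 - 6*z - 9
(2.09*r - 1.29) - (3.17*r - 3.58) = 2.29 - 1.08*r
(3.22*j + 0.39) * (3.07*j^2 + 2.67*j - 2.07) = 9.8854*j^3 + 9.7947*j^2 - 5.6241*j - 0.8073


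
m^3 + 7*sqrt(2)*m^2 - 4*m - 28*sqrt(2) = (m - 2)*(m + 2)*(m + 7*sqrt(2))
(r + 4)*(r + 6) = r^2 + 10*r + 24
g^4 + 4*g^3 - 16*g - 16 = (g - 2)*(g + 2)^3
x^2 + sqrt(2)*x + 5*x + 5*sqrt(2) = (x + 5)*(x + sqrt(2))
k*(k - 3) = k^2 - 3*k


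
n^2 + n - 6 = (n - 2)*(n + 3)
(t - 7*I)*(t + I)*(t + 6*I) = t^3 + 43*t + 42*I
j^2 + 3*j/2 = j*(j + 3/2)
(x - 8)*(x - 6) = x^2 - 14*x + 48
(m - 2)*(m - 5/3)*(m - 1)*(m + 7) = m^4 + 7*m^3/3 - 77*m^2/3 + 137*m/3 - 70/3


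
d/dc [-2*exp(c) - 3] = -2*exp(c)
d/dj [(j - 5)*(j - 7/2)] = 2*j - 17/2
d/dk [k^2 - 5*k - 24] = 2*k - 5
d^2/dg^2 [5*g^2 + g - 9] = 10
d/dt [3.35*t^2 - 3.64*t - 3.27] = 6.7*t - 3.64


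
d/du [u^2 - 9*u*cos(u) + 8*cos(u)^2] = 9*u*sin(u) + 2*u - 8*sin(2*u) - 9*cos(u)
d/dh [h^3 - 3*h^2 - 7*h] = 3*h^2 - 6*h - 7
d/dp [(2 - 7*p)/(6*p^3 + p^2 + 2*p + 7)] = (-42*p^3 - 7*p^2 - 14*p + 2*(7*p - 2)*(9*p^2 + p + 1) - 49)/(6*p^3 + p^2 + 2*p + 7)^2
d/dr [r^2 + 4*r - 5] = 2*r + 4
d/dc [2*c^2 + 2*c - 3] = 4*c + 2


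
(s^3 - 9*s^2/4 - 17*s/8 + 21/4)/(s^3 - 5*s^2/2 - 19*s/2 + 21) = (8*s^2 - 2*s - 21)/(4*(2*s^2 - s - 21))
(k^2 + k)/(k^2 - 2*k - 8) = k*(k + 1)/(k^2 - 2*k - 8)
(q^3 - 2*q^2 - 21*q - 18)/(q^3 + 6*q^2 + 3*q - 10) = (q^3 - 2*q^2 - 21*q - 18)/(q^3 + 6*q^2 + 3*q - 10)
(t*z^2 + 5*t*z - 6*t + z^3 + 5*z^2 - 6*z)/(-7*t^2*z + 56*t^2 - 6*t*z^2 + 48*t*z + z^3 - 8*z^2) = (z^2 + 5*z - 6)/(-7*t*z + 56*t + z^2 - 8*z)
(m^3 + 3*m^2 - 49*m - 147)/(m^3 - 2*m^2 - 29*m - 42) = (m + 7)/(m + 2)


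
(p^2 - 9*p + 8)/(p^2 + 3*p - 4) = (p - 8)/(p + 4)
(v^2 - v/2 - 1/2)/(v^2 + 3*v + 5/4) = 2*(v - 1)/(2*v + 5)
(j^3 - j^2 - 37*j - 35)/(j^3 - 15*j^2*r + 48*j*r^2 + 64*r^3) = (j^3 - j^2 - 37*j - 35)/(j^3 - 15*j^2*r + 48*j*r^2 + 64*r^3)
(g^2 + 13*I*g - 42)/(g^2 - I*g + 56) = (g + 6*I)/(g - 8*I)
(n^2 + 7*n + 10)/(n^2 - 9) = (n^2 + 7*n + 10)/(n^2 - 9)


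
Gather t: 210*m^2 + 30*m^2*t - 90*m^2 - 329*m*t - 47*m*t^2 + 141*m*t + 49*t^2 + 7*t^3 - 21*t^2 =120*m^2 + 7*t^3 + t^2*(28 - 47*m) + t*(30*m^2 - 188*m)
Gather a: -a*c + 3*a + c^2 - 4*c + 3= a*(3 - c) + c^2 - 4*c + 3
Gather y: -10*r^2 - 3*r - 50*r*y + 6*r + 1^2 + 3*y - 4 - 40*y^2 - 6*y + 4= -10*r^2 + 3*r - 40*y^2 + y*(-50*r - 3) + 1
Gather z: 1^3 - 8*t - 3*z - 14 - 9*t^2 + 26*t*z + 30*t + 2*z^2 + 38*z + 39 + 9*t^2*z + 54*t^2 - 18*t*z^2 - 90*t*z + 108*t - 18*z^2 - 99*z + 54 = 45*t^2 + 130*t + z^2*(-18*t - 16) + z*(9*t^2 - 64*t - 64) + 80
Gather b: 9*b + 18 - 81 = 9*b - 63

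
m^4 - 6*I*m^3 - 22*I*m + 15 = (m - 5*I)*(m - 3*I)*(m + I)^2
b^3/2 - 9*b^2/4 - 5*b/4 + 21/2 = (b/2 + 1)*(b - 7/2)*(b - 3)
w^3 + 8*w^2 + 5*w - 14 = (w - 1)*(w + 2)*(w + 7)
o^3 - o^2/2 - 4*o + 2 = (o - 2)*(o - 1/2)*(o + 2)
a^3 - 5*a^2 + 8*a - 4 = (a - 2)^2*(a - 1)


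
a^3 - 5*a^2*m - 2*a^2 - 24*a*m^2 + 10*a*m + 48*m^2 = (a - 2)*(a - 8*m)*(a + 3*m)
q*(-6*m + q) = -6*m*q + q^2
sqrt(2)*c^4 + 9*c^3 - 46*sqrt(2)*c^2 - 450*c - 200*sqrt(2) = (c - 5*sqrt(2))*(c + 4*sqrt(2))*(c + 5*sqrt(2))*(sqrt(2)*c + 1)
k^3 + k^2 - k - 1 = (k - 1)*(k + 1)^2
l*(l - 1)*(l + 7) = l^3 + 6*l^2 - 7*l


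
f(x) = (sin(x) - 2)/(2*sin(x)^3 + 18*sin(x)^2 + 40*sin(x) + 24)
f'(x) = (sin(x) - 2)*(-6*sin(x)^2*cos(x) - 36*sin(x)*cos(x) - 40*cos(x))/(2*sin(x)^3 + 18*sin(x)^2 + 40*sin(x) + 24)^2 + cos(x)/(2*sin(x)^3 + 18*sin(x)^2 + 40*sin(x) + 24) = (-2*sin(x)^3 - 3*sin(x)^2 + 36*sin(x) + 52)*cos(x)/(2*(sin(x)^3 + 9*sin(x)^2 + 20*sin(x) + 12)^2)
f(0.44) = -0.04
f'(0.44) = 0.06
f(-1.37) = -14.48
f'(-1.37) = 148.13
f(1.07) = -0.02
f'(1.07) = 0.01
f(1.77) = -0.01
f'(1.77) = -0.00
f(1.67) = -0.01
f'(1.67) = -0.00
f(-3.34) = -0.06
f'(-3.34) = -0.11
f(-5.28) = -0.02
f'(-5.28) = 0.02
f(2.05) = -0.01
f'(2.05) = -0.01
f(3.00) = -0.06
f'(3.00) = -0.13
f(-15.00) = -0.52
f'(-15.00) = -1.66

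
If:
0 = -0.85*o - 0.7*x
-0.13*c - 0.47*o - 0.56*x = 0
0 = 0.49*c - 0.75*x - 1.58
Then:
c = 1.50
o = 0.93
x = -1.13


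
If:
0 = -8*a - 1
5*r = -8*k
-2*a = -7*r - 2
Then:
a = -1/8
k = 45/224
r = -9/28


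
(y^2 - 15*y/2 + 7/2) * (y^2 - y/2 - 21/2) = y^4 - 8*y^3 - 13*y^2/4 + 77*y - 147/4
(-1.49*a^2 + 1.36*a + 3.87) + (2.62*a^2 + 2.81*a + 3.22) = 1.13*a^2 + 4.17*a + 7.09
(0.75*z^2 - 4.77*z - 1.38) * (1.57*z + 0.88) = 1.1775*z^3 - 6.8289*z^2 - 6.3642*z - 1.2144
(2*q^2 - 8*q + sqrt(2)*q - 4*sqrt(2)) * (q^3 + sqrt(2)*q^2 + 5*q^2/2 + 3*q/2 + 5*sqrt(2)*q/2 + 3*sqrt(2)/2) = 2*q^5 - 3*q^4 + 3*sqrt(2)*q^4 - 15*q^3 - 9*sqrt(2)*q^3/2 - 51*sqrt(2)*q^2/2 - 15*q^2 - 18*sqrt(2)*q - 17*q - 12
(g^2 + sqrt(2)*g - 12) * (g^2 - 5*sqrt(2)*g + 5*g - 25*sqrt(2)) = g^4 - 4*sqrt(2)*g^3 + 5*g^3 - 20*sqrt(2)*g^2 - 22*g^2 - 110*g + 60*sqrt(2)*g + 300*sqrt(2)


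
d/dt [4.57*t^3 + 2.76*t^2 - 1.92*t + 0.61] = 13.71*t^2 + 5.52*t - 1.92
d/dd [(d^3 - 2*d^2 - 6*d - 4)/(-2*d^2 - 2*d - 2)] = (-d^4 - 2*d^3 - 7*d^2 - 4*d + 2)/(2*(d^4 + 2*d^3 + 3*d^2 + 2*d + 1))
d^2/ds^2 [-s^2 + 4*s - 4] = -2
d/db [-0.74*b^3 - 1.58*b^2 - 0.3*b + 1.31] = -2.22*b^2 - 3.16*b - 0.3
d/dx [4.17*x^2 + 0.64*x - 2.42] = 8.34*x + 0.64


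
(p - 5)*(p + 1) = p^2 - 4*p - 5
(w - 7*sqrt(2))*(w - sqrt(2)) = w^2 - 8*sqrt(2)*w + 14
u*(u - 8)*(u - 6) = u^3 - 14*u^2 + 48*u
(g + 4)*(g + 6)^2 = g^3 + 16*g^2 + 84*g + 144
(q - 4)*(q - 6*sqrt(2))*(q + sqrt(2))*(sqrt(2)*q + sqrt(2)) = sqrt(2)*q^4 - 10*q^3 - 3*sqrt(2)*q^3 - 16*sqrt(2)*q^2 + 30*q^2 + 40*q + 36*sqrt(2)*q + 48*sqrt(2)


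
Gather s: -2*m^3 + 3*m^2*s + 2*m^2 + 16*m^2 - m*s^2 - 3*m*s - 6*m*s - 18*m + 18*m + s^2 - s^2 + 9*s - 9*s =-2*m^3 + 18*m^2 - m*s^2 + s*(3*m^2 - 9*m)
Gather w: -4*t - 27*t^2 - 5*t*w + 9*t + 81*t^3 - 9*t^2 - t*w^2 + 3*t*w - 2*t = 81*t^3 - 36*t^2 - t*w^2 - 2*t*w + 3*t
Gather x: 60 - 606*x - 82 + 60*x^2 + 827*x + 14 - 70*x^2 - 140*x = -10*x^2 + 81*x - 8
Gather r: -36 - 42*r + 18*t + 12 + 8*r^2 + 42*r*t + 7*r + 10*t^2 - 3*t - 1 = 8*r^2 + r*(42*t - 35) + 10*t^2 + 15*t - 25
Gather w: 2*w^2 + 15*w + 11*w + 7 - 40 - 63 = 2*w^2 + 26*w - 96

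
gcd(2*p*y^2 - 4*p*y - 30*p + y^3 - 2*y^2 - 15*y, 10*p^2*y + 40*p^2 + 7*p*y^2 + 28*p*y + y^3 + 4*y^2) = 2*p + y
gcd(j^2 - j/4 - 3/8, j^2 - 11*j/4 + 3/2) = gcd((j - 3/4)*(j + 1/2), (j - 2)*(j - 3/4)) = j - 3/4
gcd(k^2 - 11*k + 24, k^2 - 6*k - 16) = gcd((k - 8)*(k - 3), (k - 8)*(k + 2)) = k - 8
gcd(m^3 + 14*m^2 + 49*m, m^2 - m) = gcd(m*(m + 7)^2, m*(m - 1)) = m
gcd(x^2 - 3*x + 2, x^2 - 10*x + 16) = x - 2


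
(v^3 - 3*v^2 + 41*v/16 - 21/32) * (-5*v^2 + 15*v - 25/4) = -5*v^5 + 30*v^4 - 1025*v^3/16 + 1935*v^2/32 - 1655*v/64 + 525/128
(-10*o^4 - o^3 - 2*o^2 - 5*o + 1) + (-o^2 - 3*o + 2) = -10*o^4 - o^3 - 3*o^2 - 8*o + 3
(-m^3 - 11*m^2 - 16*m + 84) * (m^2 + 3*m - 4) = -m^5 - 14*m^4 - 45*m^3 + 80*m^2 + 316*m - 336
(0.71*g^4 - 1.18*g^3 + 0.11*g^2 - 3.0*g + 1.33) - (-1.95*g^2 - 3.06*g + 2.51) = 0.71*g^4 - 1.18*g^3 + 2.06*g^2 + 0.0600000000000001*g - 1.18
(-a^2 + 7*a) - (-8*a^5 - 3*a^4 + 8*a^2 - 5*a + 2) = 8*a^5 + 3*a^4 - 9*a^2 + 12*a - 2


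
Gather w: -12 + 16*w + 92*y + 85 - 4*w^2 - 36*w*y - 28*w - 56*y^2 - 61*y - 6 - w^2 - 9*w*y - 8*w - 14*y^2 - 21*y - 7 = -5*w^2 + w*(-45*y - 20) - 70*y^2 + 10*y + 60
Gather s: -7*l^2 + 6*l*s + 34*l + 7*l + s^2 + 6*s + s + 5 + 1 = -7*l^2 + 41*l + s^2 + s*(6*l + 7) + 6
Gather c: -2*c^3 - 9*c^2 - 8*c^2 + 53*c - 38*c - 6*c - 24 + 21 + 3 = -2*c^3 - 17*c^2 + 9*c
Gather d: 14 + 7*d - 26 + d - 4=8*d - 16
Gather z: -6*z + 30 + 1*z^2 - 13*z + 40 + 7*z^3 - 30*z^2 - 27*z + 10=7*z^3 - 29*z^2 - 46*z + 80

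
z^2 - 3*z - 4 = (z - 4)*(z + 1)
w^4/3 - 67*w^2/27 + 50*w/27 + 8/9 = (w/3 + 1)*(w - 2)*(w - 4/3)*(w + 1/3)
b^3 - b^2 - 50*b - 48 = (b - 8)*(b + 1)*(b + 6)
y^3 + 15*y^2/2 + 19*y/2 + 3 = (y + 1/2)*(y + 1)*(y + 6)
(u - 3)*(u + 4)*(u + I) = u^3 + u^2 + I*u^2 - 12*u + I*u - 12*I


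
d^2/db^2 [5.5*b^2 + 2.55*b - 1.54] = 11.0000000000000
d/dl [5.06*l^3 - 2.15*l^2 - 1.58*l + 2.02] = 15.18*l^2 - 4.3*l - 1.58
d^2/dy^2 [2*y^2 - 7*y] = 4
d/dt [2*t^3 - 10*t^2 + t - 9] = 6*t^2 - 20*t + 1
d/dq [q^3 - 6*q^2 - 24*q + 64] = 3*q^2 - 12*q - 24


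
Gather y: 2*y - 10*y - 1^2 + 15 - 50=-8*y - 36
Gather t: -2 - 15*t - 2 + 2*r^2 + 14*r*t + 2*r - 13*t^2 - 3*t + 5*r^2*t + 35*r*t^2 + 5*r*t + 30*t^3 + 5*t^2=2*r^2 + 2*r + 30*t^3 + t^2*(35*r - 8) + t*(5*r^2 + 19*r - 18) - 4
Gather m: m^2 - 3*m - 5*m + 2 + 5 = m^2 - 8*m + 7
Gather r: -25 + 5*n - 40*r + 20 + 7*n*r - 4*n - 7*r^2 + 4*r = n - 7*r^2 + r*(7*n - 36) - 5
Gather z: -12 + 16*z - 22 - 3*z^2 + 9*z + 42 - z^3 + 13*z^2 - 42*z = -z^3 + 10*z^2 - 17*z + 8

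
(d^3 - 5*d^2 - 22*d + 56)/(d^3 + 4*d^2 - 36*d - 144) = (d^2 - 9*d + 14)/(d^2 - 36)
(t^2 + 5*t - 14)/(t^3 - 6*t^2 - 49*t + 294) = (t - 2)/(t^2 - 13*t + 42)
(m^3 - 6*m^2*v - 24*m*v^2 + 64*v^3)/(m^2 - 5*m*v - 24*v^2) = (m^2 + 2*m*v - 8*v^2)/(m + 3*v)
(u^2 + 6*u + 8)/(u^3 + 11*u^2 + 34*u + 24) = (u + 2)/(u^2 + 7*u + 6)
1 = 1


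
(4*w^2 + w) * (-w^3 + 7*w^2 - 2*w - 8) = -4*w^5 + 27*w^4 - w^3 - 34*w^2 - 8*w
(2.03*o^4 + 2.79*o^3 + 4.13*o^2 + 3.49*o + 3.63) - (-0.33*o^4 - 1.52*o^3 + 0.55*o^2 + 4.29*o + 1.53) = 2.36*o^4 + 4.31*o^3 + 3.58*o^2 - 0.8*o + 2.1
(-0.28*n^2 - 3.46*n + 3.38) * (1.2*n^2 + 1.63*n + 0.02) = -0.336*n^4 - 4.6084*n^3 - 1.5894*n^2 + 5.4402*n + 0.0676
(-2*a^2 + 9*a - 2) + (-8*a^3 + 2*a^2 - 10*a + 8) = -8*a^3 - a + 6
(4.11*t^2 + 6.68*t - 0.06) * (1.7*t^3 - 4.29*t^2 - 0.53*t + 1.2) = 6.987*t^5 - 6.2759*t^4 - 30.9375*t^3 + 1.649*t^2 + 8.0478*t - 0.072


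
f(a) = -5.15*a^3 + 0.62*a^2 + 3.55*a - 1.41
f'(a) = -15.45*a^2 + 1.24*a + 3.55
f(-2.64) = 88.30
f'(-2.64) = -107.40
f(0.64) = -0.23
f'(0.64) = -1.98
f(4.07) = -323.90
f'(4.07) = -247.33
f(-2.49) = 73.10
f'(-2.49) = -95.33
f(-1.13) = 2.80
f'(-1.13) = -17.58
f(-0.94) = 0.08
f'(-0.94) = -11.27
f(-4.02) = 328.91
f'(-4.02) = -251.11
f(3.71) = -242.69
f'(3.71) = -204.50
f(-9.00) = 3771.21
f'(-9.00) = -1259.06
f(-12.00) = 8944.47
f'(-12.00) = -2236.13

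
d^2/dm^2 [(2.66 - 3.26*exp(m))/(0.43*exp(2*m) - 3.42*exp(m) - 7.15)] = (-0.602774*exp(4*m) - 2.82682*exp(3*m) - 71.872608*exp(2*m) + 143.541884*exp(m) - 231.70433)*exp(m)/(0.079507*exp(6*m) - 1.897074*exp(5*m) + 11.122251*exp(4*m) + 23.087052*exp(3*m) - 184.939755*exp(2*m) - 524.51685*exp(m) - 365.525875)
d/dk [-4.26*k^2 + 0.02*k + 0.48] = 0.02 - 8.52*k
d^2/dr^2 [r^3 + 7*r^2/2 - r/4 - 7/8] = 6*r + 7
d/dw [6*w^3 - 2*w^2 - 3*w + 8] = 18*w^2 - 4*w - 3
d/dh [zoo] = 0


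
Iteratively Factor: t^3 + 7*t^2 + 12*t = (t + 3)*(t^2 + 4*t) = t*(t + 3)*(t + 4)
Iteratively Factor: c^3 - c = (c - 1)*(c^2 + c) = (c - 1)*(c + 1)*(c)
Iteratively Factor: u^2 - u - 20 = (u + 4)*(u - 5)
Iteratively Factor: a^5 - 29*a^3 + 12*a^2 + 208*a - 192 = (a - 4)*(a^4 + 4*a^3 - 13*a^2 - 40*a + 48) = (a - 4)*(a - 3)*(a^3 + 7*a^2 + 8*a - 16) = (a - 4)*(a - 3)*(a + 4)*(a^2 + 3*a - 4) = (a - 4)*(a - 3)*(a + 4)^2*(a - 1)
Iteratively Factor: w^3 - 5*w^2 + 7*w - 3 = (w - 1)*(w^2 - 4*w + 3) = (w - 3)*(w - 1)*(w - 1)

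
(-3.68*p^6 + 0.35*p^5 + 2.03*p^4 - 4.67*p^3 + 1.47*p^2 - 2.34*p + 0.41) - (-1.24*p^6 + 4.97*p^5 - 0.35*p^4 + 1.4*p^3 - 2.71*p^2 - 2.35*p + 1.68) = -2.44*p^6 - 4.62*p^5 + 2.38*p^4 - 6.07*p^3 + 4.18*p^2 + 0.0100000000000002*p - 1.27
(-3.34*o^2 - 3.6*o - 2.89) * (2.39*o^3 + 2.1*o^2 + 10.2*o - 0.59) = -7.9826*o^5 - 15.618*o^4 - 48.5351*o^3 - 40.8184*o^2 - 27.354*o + 1.7051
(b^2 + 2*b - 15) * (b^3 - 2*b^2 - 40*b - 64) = b^5 - 59*b^3 - 114*b^2 + 472*b + 960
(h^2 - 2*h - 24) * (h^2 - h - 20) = h^4 - 3*h^3 - 42*h^2 + 64*h + 480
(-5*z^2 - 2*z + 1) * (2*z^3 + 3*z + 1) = -10*z^5 - 4*z^4 - 13*z^3 - 11*z^2 + z + 1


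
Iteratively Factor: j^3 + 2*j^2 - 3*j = (j)*(j^2 + 2*j - 3) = j*(j - 1)*(j + 3)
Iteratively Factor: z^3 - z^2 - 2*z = (z)*(z^2 - z - 2) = z*(z + 1)*(z - 2)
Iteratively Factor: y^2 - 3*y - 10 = (y - 5)*(y + 2)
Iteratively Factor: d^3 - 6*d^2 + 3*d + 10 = (d - 5)*(d^2 - d - 2) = (d - 5)*(d - 2)*(d + 1)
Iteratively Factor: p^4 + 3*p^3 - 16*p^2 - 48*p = (p)*(p^3 + 3*p^2 - 16*p - 48) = p*(p - 4)*(p^2 + 7*p + 12) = p*(p - 4)*(p + 4)*(p + 3)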